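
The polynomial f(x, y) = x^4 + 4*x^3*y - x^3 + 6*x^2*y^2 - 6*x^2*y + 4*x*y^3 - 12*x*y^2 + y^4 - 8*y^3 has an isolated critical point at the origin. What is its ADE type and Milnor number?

The Hessian of f at 0 is [[0, 0], [0, 0]] with rank 0, so corank 2. A Groebner basis of the Jacobian ideal J(f) in C{x,y} is {y^4, x*y^2 + 5*y^3/3, x^2 + 4*x*y + 4*y^2}; counting standard monomials gives mu = 6. Corank 2; j^3 = -(x + 2*y)^3 is a perfect cube, so E-series; the 4-jet and mu = 6 give E_6.

Type E6, Milnor number mu = 6.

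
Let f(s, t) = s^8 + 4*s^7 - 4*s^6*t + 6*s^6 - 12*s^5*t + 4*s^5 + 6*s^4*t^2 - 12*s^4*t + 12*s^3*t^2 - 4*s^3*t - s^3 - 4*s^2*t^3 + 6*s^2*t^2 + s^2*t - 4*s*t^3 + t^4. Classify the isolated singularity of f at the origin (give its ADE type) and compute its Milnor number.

Type D_5, Milnor number mu = 5.

The Hessian of f at 0 has rank 0. Corank 2; j^3 = -s^2*(s - t) has shape L^2 M (L != M), so D-series; mu = 5 gives D_5.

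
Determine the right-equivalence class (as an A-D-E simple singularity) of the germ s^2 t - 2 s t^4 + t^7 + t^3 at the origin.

The Hessian of f at 0 is [[0, 0], [0, 0]] with rank 0, so corank 2. A Groebner basis of the Jacobian ideal J(f) in C{s,t} is {t^3, s^2 + 3*t^2, s*t}; counting standard monomials gives mu = 4. Corank 2; j^3 = t*(s^2 + t^2) splits into three distinct lines over C (the quadratic factor has nonzero discriminant), so D_4.

D_{4}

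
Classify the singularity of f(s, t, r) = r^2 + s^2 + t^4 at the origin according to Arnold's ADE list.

A_3

The Hessian of f at 0 has rank 2. Corank 1: A-series; mu = 3 gives A_3.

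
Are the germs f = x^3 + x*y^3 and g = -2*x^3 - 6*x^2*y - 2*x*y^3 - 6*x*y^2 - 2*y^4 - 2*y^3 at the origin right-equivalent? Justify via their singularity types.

Yes.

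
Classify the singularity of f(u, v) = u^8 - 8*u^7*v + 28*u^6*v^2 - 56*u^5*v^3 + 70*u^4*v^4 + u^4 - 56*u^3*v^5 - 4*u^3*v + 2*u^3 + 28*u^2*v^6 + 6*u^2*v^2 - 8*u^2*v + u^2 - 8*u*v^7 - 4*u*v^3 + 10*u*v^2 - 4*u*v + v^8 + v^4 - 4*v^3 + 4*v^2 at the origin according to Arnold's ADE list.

The Hessian of f at 0 has rank 1. Corank 1: A-series; mu = 7 gives A_7.

A_{7}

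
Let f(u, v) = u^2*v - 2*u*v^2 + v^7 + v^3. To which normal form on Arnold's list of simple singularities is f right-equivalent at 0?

D_{8}

The Hessian of f at 0 has rank 0. Corank 2; j^3 = v*(u - v)^2 has shape L^2 M (L != M), so D-series; mu = 8 gives D_8.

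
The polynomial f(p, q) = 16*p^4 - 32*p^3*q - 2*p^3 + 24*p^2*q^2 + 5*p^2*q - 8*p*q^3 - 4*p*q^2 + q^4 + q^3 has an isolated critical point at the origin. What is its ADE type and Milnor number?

Type D_{5}, Milnor number mu = 5.

The Hessian of f at 0 has rank 0. Corank 2; j^3 = -(p - q)^2*(2*p - q) has shape L^2 M (L != M), so D-series; mu = 5 gives D_5.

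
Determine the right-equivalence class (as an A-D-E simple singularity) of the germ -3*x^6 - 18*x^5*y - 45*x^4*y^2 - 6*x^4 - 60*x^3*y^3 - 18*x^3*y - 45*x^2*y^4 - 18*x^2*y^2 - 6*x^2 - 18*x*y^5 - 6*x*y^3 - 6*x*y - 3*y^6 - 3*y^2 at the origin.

A1

The Hessian of f at 0 is [[-12, -6], [-6, -6]] with rank 2, so corank 0. A Groebner basis of the Jacobian ideal J(f) in C{x,y} is {x, y}; counting standard monomials gives mu = 1. Corank 0: nondegenerate Morse point, so A_1.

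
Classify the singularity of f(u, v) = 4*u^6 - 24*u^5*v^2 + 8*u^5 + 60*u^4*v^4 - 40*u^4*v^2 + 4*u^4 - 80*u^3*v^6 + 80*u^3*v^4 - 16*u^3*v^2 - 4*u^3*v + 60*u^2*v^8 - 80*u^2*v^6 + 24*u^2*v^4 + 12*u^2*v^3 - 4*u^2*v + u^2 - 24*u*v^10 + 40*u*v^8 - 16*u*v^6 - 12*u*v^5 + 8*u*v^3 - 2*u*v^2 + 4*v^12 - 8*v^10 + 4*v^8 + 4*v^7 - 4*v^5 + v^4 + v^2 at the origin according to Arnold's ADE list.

A_1

The Hessian of f at 0 is [[2, 0], [0, 2]] with rank 2, so corank 0. A Groebner basis of the Jacobian ideal J(f) in C{u,v} is {u, v}; counting standard monomials gives mu = 1. Corank 0: nondegenerate Morse point, so A_1.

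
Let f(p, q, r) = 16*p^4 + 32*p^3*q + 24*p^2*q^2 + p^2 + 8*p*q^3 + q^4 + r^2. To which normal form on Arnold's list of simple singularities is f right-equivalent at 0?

The Hessian of f at 0 is [[2, 0, 0], [0, 0, 0], [0, 0, 2]] with rank 2, so corank 1. A Groebner basis of the Jacobian ideal J(f) in C{p,q,r} is {q^3, p, r}; counting standard monomials gives mu = 3. Corank 1: A-series; mu = 3 gives A_3.

A_3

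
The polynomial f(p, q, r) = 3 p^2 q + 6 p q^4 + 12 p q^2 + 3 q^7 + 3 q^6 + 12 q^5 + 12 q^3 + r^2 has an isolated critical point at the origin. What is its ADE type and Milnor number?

Type D7, Milnor number mu = 7.

The Hessian of f at 0 has rank 1. Corank 2; j^3 = 3*q*(p + 2*q)^2 has shape L^2 M (L != M), so D-series; mu = 7 gives D_7.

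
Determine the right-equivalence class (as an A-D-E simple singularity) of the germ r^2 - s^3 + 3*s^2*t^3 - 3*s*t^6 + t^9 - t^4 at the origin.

E_{6}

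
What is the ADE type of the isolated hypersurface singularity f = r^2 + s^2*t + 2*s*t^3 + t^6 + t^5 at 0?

The Hessian of f at 0 has rank 1. Corank 2; j^3 = s^2*t has shape L^2 M (L != M), so D-series; mu = 7 gives D_7.

D_{7}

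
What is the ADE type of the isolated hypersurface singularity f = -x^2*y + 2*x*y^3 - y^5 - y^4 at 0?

D_{5}

The Hessian of f at 0 has rank 0. Corank 2; j^3 = -x^2*y has shape L^2 M (L != M), so D-series; mu = 5 gives D_5.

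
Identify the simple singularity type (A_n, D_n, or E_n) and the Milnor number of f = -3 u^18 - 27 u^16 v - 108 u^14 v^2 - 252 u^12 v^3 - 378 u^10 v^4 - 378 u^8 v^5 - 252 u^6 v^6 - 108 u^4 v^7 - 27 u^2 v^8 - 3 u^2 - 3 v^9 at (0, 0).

Type A_{8}, Milnor number mu = 8.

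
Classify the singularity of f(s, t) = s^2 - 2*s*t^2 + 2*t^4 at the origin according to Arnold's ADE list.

A_3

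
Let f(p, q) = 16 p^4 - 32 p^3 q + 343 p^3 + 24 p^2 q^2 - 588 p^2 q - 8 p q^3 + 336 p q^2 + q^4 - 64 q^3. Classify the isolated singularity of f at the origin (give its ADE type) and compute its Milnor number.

The Hessian of f at 0 is [[0, 0], [0, 0]] with rank 0, so corank 2. A Groebner basis of the Jacobian ideal J(f) in C{p,q} is {q^4, p*q^2 - 23*q^3/42, p^2 - 8*p*q/7 + 16*q^2/49}; counting standard monomials gives mu = 6. Corank 2; j^3 = (7*p - 4*q)^3 is a perfect cube, so E-series; the 4-jet and mu = 6 give E_6.

Type E_6, Milnor number mu = 6.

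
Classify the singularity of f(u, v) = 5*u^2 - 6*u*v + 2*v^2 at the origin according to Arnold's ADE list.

A_1

The Hessian of f at 0 is [[10, -6], [-6, 4]] with rank 2, so corank 0. A Groebner basis of the Jacobian ideal J(f) in C{u,v} is {u, v}; counting standard monomials gives mu = 1. Corank 0: nondegenerate Morse point, so A_1.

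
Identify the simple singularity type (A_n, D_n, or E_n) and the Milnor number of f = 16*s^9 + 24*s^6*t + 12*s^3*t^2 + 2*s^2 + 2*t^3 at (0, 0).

The Hessian of f at 0 has rank 1. Corank 1: A-series; mu = 2 gives A_2.

Type A_{2}, Milnor number mu = 2.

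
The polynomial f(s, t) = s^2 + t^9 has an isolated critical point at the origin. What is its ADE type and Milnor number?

The Hessian of f at 0 is [[2, 0], [0, 0]] with rank 1, so corank 1. A Groebner basis of the Jacobian ideal J(f) in C{s,t} is {t^8, s}; counting standard monomials gives mu = 8. Corank 1: A-series; mu = 8 gives A_8.

Type A8, Milnor number mu = 8.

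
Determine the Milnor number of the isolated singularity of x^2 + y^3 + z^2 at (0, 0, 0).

The Hessian of f at 0 has rank 2. Corank 1: A-series; mu = 2 gives A_2.

2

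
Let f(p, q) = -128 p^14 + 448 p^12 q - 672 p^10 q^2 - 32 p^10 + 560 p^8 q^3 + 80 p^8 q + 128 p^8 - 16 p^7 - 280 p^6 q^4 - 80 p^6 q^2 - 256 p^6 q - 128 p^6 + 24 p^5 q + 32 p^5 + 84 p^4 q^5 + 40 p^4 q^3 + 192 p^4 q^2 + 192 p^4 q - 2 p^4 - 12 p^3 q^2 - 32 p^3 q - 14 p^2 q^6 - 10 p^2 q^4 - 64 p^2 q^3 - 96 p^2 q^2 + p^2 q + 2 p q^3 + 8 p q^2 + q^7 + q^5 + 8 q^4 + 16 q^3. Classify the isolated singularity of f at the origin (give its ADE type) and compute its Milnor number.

Type D_8, Milnor number mu = 8.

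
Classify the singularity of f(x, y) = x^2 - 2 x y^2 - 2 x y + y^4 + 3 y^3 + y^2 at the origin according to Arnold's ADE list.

A2

The Hessian of f at 0 has rank 1. Corank 1: A-series; mu = 2 gives A_2.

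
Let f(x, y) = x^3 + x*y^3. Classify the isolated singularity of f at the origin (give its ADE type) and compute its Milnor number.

Type E_{7}, Milnor number mu = 7.

The Hessian of f at 0 has rank 0. Corank 2; j^3 = x^3 is a perfect cube, so E-series; the 4-jet and mu = 7 give E_7.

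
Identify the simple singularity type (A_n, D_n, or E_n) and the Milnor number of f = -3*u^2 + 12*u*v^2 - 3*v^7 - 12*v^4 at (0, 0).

Type A6, Milnor number mu = 6.

The Hessian of f at 0 is [[-6, 0], [0, 0]] with rank 1, so corank 1. A Groebner basis of the Jacobian ideal J(f) in C{u,v} is {u^3, -u/2 + v^2}; counting standard monomials gives mu = 6. Corank 1: A-series; mu = 6 gives A_6.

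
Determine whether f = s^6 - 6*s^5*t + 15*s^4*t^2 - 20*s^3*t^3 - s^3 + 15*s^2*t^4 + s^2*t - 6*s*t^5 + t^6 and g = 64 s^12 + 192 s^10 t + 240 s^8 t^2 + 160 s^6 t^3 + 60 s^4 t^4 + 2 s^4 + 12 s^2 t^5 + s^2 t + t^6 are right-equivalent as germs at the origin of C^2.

Yes.

The Hessian of f at 0 has rank 0. Corank 2; j^3 = -s^2*(s - t) has shape L^2 M (L != M), so D-series; mu = 7 gives D_7. The Hessian of g at 0 has rank 0. Corank 2; j^3 = s^2*t has shape L^2 M (L != M), so D-series; mu = 7 gives D_7. Both have type D_7, hence right-equivalent.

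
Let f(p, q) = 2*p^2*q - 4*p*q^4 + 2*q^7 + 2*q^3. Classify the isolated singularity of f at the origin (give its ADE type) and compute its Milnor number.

The Hessian of f at 0 is [[0, 0], [0, 0]] with rank 0, so corank 2. A Groebner basis of the Jacobian ideal J(f) in C{p,q} is {q^3, p^2 + 3*q^2, p*q}; counting standard monomials gives mu = 4. Corank 2; j^3 = 2*q*(p^2 + q^2) splits into three distinct lines over C (the quadratic factor has nonzero discriminant), so D_4.

Type D_4, Milnor number mu = 4.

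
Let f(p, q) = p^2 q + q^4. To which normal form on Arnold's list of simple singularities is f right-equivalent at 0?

The Hessian of f at 0 is [[0, 0], [0, 0]] with rank 0, so corank 2. A Groebner basis of the Jacobian ideal J(f) in C{p,q} is {p^3, p^2/4 + q^3, p*q}; counting standard monomials gives mu = 5. Corank 2; j^3 = p^2*q has shape L^2 M (L != M), so D-series; mu = 5 gives D_5.

D_5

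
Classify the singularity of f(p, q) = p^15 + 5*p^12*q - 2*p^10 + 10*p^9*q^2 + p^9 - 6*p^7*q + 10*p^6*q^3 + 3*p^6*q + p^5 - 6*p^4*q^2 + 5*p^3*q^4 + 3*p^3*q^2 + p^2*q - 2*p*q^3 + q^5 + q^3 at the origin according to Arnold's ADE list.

D_4

The Hessian of f at 0 is [[0, 0], [0, 0]] with rank 0, so corank 2. A Groebner basis of the Jacobian ideal J(f) in C{p,q} is {q^3, p^2 + 3*q^2, p*q}; counting standard monomials gives mu = 4. Corank 2; j^3 = q*(p^2 + q^2) splits into three distinct lines over C (the quadratic factor has nonzero discriminant), so D_4.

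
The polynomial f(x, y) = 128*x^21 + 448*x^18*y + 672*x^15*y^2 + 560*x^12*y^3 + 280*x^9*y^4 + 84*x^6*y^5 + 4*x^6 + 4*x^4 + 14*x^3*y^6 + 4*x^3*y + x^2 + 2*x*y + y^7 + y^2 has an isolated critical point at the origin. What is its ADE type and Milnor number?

The Hessian of f at 0 has rank 1. Corank 1: A-series; mu = 6 gives A_6.

Type A_{6}, Milnor number mu = 6.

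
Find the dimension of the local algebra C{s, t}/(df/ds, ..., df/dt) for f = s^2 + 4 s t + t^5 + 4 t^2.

4

The Hessian of f at 0 is [[2, 4], [4, 8]] with rank 1, so corank 1. A Groebner basis of the Jacobian ideal J(f) in C{s,t} is {t^4, s + 2*t}; counting standard monomials gives mu = 4. Corank 1: A-series; mu = 4 gives A_4.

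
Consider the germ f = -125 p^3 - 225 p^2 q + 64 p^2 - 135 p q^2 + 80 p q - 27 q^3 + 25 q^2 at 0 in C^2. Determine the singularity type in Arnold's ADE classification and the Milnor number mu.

Type A_2, Milnor number mu = 2.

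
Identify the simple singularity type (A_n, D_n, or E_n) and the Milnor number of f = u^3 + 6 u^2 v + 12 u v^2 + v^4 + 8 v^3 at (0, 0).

The Hessian of f at 0 is [[0, 0], [0, 0]] with rank 0, so corank 2. A Groebner basis of the Jacobian ideal J(f) in C{u,v} is {v^3, u^2 + 4*u*v + 4*v^2}; counting standard monomials gives mu = 6. Corank 2; j^3 = (u + 2*v)^3 is a perfect cube, so E-series; the 4-jet and mu = 6 give E_6.

Type E_{6}, Milnor number mu = 6.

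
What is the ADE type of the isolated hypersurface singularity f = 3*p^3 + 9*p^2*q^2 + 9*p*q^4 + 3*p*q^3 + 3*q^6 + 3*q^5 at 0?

E_7

The Hessian of f at 0 is [[0, 0], [0, 0]] with rank 0, so corank 2. A Groebner basis of the Jacobian ideal J(f) in C{p,q} is {-p^2 + q^4 - q^3/3, p^3, p^2*q + p^2/3 + q^3/9, p^2 + p*q^2 + q^3/3}; counting standard monomials gives mu = 7. Corank 2; j^3 = 3*p^3 is a perfect cube, so E-series; the 4-jet and mu = 7 give E_7.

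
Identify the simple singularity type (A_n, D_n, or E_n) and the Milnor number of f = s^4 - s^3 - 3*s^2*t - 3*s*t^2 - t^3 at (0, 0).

Type E_{6}, Milnor number mu = 6.

The Hessian of f at 0 is [[0, 0], [0, 0]] with rank 0, so corank 2. A Groebner basis of the Jacobian ideal J(f) in C{s,t} is {t^4, s*t^2 + 2*t^3/3, s^2 + 2*s*t + t^2}; counting standard monomials gives mu = 6. Corank 2; j^3 = -(s + t)^3 is a perfect cube, so E-series; the 4-jet and mu = 6 give E_6.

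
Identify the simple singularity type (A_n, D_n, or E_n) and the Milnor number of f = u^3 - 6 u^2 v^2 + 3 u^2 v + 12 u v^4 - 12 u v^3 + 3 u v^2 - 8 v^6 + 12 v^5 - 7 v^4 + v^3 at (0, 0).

Type E_{6}, Milnor number mu = 6.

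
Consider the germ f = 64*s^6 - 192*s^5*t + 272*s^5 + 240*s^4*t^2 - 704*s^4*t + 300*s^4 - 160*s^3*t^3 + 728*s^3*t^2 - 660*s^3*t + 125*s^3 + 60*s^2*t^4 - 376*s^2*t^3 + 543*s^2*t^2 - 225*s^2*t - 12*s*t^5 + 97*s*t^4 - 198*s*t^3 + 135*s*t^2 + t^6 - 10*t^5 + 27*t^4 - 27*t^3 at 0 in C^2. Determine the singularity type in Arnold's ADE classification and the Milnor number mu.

The Hessian of f at 0 has rank 0. Corank 2; j^3 = (5*s - 3*t)^3 is a perfect cube, so E-series; the 5-jet and mu = 8 give E_8.

Type E8, Milnor number mu = 8.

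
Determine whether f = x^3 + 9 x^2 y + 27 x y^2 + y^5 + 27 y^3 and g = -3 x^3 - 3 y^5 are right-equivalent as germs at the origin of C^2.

Yes.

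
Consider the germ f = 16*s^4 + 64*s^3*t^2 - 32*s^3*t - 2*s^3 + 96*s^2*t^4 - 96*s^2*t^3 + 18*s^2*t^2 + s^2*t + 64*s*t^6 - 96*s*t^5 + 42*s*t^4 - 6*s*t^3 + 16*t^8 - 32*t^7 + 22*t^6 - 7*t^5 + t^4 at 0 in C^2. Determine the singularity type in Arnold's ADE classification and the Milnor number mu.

Type D5, Milnor number mu = 5.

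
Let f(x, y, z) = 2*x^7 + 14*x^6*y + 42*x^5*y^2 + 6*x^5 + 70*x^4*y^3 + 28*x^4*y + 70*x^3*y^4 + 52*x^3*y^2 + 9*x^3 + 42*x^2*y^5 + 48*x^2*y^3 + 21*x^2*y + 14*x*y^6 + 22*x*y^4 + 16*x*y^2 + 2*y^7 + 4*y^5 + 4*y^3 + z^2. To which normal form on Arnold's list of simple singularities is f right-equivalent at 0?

D_8

The Hessian of f at 0 has rank 1. Corank 2; j^3 = (x + y)*(3*x + 2*y)^2 has shape L^2 M (L != M), so D-series; mu = 8 gives D_8.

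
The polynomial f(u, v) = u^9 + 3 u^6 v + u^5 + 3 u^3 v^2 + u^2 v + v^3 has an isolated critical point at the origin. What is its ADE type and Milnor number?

The Hessian of f at 0 is [[0, 0], [0, 0]] with rank 0, so corank 2. A Groebner basis of the Jacobian ideal J(f) in C{u,v} is {v^3, u^2 + 3*v^2, u*v}; counting standard monomials gives mu = 4. Corank 2; j^3 = v*(u^2 + v^2) splits into three distinct lines over C (the quadratic factor has nonzero discriminant), so D_4.

Type D_4, Milnor number mu = 4.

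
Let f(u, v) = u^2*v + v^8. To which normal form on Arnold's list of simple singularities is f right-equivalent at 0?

D_9

The Hessian of f at 0 has rank 0. Corank 2; j^3 = u^2*v has shape L^2 M (L != M), so D-series; mu = 9 gives D_9.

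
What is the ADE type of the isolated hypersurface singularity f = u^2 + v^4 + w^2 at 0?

The Hessian of f at 0 has rank 2. Corank 1: A-series; mu = 3 gives A_3.

A_{3}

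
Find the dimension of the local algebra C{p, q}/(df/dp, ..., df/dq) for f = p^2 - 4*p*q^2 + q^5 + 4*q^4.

The Hessian of f at 0 has rank 1. Corank 1: A-series; mu = 4 gives A_4.

4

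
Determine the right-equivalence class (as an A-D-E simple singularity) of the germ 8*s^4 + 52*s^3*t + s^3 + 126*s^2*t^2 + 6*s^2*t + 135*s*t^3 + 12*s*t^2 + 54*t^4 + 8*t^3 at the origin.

E7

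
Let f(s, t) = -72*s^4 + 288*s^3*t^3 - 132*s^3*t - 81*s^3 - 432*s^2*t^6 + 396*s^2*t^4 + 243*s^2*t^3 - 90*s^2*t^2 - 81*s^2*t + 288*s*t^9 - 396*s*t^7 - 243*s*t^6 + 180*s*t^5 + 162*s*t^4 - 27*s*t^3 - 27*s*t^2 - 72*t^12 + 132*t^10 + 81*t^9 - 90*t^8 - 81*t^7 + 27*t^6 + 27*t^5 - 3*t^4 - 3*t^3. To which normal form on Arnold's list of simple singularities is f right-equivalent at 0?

E7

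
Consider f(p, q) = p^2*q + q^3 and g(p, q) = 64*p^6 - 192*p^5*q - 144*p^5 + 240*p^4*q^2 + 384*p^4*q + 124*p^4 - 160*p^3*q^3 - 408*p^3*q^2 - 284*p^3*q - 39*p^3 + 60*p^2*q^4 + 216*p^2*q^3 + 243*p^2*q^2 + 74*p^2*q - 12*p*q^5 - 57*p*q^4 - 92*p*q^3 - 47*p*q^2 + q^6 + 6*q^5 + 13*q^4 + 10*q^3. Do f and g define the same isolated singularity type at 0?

The Hessian of f at 0 has rank 0. Corank 2; j^3 = q*(p^2 + q^2) splits into three distinct lines over C (the quadratic factor has nonzero discriminant), so D_4. The Hessian of g at 0 has rank 0. Corank 2; j^3 = -(3*p - 2*q)*(13*p^2 - 16*p*q + 5*q^2) splits into three distinct lines over C (the quadratic factor has nonzero discriminant), so D_4. Both have type D_4, hence right-equivalent.

Yes.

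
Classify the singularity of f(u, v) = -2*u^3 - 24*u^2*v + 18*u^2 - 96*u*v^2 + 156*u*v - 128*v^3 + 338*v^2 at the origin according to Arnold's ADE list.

The Hessian of f at 0 has rank 1. Corank 1: A-series; mu = 2 gives A_2.

A_{2}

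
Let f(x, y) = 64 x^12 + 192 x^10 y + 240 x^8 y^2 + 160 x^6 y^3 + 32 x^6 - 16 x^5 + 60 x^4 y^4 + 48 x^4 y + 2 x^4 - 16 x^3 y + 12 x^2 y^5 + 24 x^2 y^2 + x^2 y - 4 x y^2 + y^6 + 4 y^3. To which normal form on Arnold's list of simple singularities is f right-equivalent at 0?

The Hessian of f at 0 is [[0, 0], [0, 0]] with rank 0, so corank 2. A Groebner basis of the Jacobian ideal J(f) in C{x,y} is {10*x^2/1533 - 14333*x*y/392448 + y^4 + 4093*y^3/24528 + 3071*y^2/65408, x^3 - 128*x^2/511 + 1027*x*y/2044 - 4*y^3/511 - 3*y^2/1022, x^2*y - x*y/4 + y^2/2, 32*x^2/1533 + x*y^2 - 4093*x*y/24528 - 1021*y^3/1533 + 1023*y^2/4088}; counting standard monomials gives mu = 7. Corank 2; j^3 = y*(x - 2*y)^2 has shape L^2 M (L != M), so D-series; mu = 7 gives D_7.

D_7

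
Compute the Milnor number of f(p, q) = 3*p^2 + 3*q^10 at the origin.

9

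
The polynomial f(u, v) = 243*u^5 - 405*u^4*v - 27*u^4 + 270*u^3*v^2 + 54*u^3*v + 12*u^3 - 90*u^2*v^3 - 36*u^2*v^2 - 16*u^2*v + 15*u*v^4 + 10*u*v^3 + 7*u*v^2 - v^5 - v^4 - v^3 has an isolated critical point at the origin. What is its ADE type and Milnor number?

Type D_5, Milnor number mu = 5.

The Hessian of f at 0 has rank 0. Corank 2; j^3 = (2*u - v)^2*(3*u - v) has shape L^2 M (L != M), so D-series; mu = 5 gives D_5.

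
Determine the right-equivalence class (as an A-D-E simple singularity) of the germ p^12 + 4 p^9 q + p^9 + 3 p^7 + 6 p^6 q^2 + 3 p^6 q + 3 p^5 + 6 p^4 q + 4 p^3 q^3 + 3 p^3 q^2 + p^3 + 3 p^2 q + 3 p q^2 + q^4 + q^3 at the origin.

E6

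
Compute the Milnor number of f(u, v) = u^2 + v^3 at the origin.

2

The Hessian of f at 0 has rank 1. Corank 1: A-series; mu = 2 gives A_2.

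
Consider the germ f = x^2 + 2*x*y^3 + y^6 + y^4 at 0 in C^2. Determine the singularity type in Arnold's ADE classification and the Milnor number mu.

The Hessian of f at 0 has rank 1. Corank 1: A-series; mu = 3 gives A_3.

Type A_3, Milnor number mu = 3.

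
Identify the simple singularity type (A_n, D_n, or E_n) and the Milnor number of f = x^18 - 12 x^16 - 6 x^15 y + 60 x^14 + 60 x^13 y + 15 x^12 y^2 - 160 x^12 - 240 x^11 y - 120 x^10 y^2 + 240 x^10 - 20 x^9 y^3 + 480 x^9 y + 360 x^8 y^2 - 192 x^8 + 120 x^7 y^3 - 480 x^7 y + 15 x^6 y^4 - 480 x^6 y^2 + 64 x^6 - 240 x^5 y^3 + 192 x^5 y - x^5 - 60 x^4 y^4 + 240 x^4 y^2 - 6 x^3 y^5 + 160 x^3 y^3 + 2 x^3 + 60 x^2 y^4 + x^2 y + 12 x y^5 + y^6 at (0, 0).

The Hessian of f at 0 has rank 0. Corank 2; j^3 = x^2*(2*x + y) has shape L^2 M (L != M), so D-series; mu = 7 gives D_7.

Type D_7, Milnor number mu = 7.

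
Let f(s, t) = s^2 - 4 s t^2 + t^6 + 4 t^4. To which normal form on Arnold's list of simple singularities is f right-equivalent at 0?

A_5

The Hessian of f at 0 has rank 1. Corank 1: A-series; mu = 5 gives A_5.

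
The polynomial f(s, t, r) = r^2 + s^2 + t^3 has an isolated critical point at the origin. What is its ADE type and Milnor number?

The Hessian of f at 0 has rank 2. Corank 1: A-series; mu = 2 gives A_2.

Type A2, Milnor number mu = 2.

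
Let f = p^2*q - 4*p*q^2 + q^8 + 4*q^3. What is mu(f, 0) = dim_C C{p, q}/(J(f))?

9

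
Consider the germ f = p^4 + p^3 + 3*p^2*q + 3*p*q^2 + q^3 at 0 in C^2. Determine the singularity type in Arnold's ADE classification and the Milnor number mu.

The Hessian of f at 0 is [[0, 0], [0, 0]] with rank 0, so corank 2. A Groebner basis of the Jacobian ideal J(f) in C{p,q} is {q^4, p*q^2 + 2*q^3/3, p^2 + 2*p*q + q^2}; counting standard monomials gives mu = 6. Corank 2; j^3 = (p + q)^3 is a perfect cube, so E-series; the 4-jet and mu = 6 give E_6.

Type E_{6}, Milnor number mu = 6.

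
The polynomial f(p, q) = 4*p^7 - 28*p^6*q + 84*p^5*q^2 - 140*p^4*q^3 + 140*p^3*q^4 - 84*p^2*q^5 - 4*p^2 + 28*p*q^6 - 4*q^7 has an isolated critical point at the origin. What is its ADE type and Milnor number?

The Hessian of f at 0 is [[-8, 0], [0, 0]] with rank 1, so corank 1. A Groebner basis of the Jacobian ideal J(f) in C{p,q} is {q^6, p}; counting standard monomials gives mu = 6. Corank 1: A-series; mu = 6 gives A_6.

Type A_{6}, Milnor number mu = 6.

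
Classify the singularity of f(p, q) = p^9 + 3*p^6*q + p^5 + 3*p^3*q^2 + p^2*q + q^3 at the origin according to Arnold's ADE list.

D_{4}

The Hessian of f at 0 has rank 0. Corank 2; j^3 = q*(p^2 + q^2) splits into three distinct lines over C (the quadratic factor has nonzero discriminant), so D_4.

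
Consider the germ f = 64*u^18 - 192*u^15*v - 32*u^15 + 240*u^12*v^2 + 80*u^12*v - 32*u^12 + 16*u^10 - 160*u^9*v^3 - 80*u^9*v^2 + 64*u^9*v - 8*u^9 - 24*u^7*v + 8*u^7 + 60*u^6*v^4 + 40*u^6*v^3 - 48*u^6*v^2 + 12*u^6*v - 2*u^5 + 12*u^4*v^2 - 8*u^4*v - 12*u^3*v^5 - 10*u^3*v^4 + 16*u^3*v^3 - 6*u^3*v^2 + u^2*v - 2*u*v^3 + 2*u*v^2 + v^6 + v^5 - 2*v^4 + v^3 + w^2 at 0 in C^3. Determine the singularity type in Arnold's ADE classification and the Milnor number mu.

The Hessian of f at 0 has rank 1. Corank 2; j^3 = v*(u + v)^2 has shape L^2 M (L != M), so D-series; mu = 7 gives D_7.

Type D_7, Milnor number mu = 7.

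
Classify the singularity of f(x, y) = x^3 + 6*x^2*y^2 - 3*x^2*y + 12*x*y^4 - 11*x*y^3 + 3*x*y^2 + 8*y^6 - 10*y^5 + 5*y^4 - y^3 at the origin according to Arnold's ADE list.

The Hessian of f at 0 has rank 0. Corank 2; j^3 = (x - y)^3 is a perfect cube, so E-series; the 4-jet and mu = 7 give E_7.

E_{7}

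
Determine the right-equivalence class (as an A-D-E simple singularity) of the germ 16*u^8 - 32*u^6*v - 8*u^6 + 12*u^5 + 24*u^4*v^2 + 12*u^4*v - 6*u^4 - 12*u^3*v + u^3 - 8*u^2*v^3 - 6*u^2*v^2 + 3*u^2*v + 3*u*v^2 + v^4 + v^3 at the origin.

E6

The Hessian of f at 0 has rank 0. Corank 2; j^3 = (u + v)^3 is a perfect cube, so E-series; the 4-jet and mu = 6 give E_6.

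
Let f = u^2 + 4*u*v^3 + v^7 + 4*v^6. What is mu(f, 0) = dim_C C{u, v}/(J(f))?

6

The Hessian of f at 0 is [[2, 0], [0, 0]] with rank 1, so corank 1. A Groebner basis of the Jacobian ideal J(f) in C{u,v} is {u/2 + v^3, u^2}; counting standard monomials gives mu = 6. Corank 1: A-series; mu = 6 gives A_6.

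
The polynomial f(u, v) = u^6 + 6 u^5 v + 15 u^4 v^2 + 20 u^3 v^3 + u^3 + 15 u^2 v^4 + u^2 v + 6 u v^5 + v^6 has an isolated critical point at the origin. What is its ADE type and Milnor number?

The Hessian of f at 0 has rank 0. Corank 2; j^3 = u^2*(u + v) has shape L^2 M (L != M), so D-series; mu = 7 gives D_7.

Type D7, Milnor number mu = 7.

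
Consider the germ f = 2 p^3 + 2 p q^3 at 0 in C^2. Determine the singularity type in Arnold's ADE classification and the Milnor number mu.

Type E_7, Milnor number mu = 7.

The Hessian of f at 0 has rank 0. Corank 2; j^3 = 2*p^3 is a perfect cube, so E-series; the 4-jet and mu = 7 give E_7.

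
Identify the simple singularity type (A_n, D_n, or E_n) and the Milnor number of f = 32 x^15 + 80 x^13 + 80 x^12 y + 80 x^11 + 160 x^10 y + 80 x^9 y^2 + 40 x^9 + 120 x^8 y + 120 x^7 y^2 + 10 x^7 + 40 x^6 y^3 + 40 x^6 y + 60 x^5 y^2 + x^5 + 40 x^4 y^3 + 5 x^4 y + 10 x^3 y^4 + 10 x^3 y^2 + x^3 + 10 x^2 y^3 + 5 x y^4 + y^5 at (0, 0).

The Hessian of f at 0 is [[0, 0], [0, 0]] with rank 0, so corank 2. A Groebner basis of the Jacobian ideal J(f) in C{x,y} is {y^5, x*y^3 + y^4/4, x^2}; counting standard monomials gives mu = 8. Corank 2; j^3 = x^3 is a perfect cube, so E-series; the 5-jet and mu = 8 give E_8.

Type E_{8}, Milnor number mu = 8.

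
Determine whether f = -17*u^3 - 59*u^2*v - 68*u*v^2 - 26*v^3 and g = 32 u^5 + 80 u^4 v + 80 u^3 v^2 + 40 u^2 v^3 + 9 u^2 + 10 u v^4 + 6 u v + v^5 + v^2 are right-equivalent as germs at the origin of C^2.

The Hessian of f at 0 is [[0, 0], [0, 0]] with rank 0, so corank 2. A Groebner basis of the Jacobian ideal J(f) in C{u,v} is {v^3, u^2 - 22*v^2/13, u*v + 17*v^2/13}; counting standard monomials gives mu = 4. Corank 2; j^3 = -(u + v)*(17*u^2 + 42*u*v + 26*v^2) splits into three distinct lines over C (the quadratic factor has nonzero discriminant), so D_4. The Hessian of g at 0 is [[18, 6], [6, 2]] with rank 1, so corank 1. A Groebner basis of the Jacobian ideal J(g) in C{u,v} is {v^4, u + v/3}; counting standard monomials gives mu = 4. Corank 1: A-series; mu = 4 gives A_4. f is D_4 but g is A_4, hence not right-equivalent.

No.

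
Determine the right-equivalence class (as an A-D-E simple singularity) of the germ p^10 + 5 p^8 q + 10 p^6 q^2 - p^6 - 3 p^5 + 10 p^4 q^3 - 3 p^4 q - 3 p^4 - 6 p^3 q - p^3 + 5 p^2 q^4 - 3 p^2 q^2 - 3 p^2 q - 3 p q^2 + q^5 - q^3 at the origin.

E8

The Hessian of f at 0 is [[0, 0], [0, 0]] with rank 0, so corank 2. A Groebner basis of the Jacobian ideal J(f) in C{p,q} is {p^2/4 + p*q^3 + p*q^2/2 + p*q/2 + q^3/2 + q^2/4, q^4, p^3 + 3*p^2/2 + 3*p*q + q^3 + 3*q^2/2, p^2*q - p^2/2 + p*q^2 - p*q - q^2/2}; counting standard monomials gives mu = 8. Corank 2; j^3 = -(p + q)^3 is a perfect cube, so E-series; the 5-jet and mu = 8 give E_8.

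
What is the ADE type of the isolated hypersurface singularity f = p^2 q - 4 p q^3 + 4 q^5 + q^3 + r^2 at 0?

D_4

The Hessian of f at 0 has rank 1. Corank 2; j^3 = q*(p^2 + q^2) splits into three distinct lines over C (the quadratic factor has nonzero discriminant), so D_4.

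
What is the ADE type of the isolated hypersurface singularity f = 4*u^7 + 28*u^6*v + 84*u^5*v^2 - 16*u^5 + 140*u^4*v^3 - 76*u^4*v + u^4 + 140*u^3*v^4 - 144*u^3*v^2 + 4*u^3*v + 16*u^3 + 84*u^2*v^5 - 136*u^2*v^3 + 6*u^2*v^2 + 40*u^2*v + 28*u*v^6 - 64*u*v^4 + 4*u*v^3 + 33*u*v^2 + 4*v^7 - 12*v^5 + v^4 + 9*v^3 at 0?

The Hessian of f at 0 has rank 0. Corank 2; j^3 = (u + v)*(4*u + 3*v)^2 has shape L^2 M (L != M), so D-series; mu = 5 gives D_5.

D_{5}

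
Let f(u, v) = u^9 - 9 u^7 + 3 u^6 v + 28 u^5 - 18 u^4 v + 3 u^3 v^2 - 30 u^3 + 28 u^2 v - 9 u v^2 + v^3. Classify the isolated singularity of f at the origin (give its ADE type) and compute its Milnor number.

The Hessian of f at 0 has rank 0. Corank 2; j^3 = -(3*u - v)*(10*u^2 - 6*u*v + v^2) splits into three distinct lines over C (the quadratic factor has nonzero discriminant), so D_4.

Type D4, Milnor number mu = 4.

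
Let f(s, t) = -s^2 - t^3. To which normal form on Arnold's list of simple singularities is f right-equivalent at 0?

A2

The Hessian of f at 0 has rank 1. Corank 1: A-series; mu = 2 gives A_2.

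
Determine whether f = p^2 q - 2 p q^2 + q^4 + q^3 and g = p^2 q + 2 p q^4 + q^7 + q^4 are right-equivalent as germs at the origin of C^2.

The Hessian of f at 0 is [[0, 0], [0, 0]] with rank 0, so corank 2. A Groebner basis of the Jacobian ideal J(f) in C{p,q} is {p^3 + p^2/4 - q^2/4, p^2/4 + q^3 - q^2/4, p*q - q^2}; counting standard monomials gives mu = 5. Corank 2; j^3 = q*(p - q)^2 has shape L^2 M (L != M), so D-series; mu = 5 gives D_5. The Hessian of g at 0 is [[0, 0], [0, 0]] with rank 0, so corank 2. A Groebner basis of the Jacobian ideal J(g) in C{p,q} is {p^3, p^2/4 + q^3, p*q}; counting standard monomials gives mu = 5. Corank 2; j^3 = p^2*q has shape L^2 M (L != M), so D-series; mu = 5 gives D_5. Both have type D_5, hence right-equivalent.

Yes.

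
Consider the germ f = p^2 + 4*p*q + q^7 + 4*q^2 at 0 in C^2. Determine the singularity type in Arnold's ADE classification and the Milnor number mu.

The Hessian of f at 0 is [[2, 4], [4, 8]] with rank 1, so corank 1. A Groebner basis of the Jacobian ideal J(f) in C{p,q} is {q^6, p + 2*q}; counting standard monomials gives mu = 6. Corank 1: A-series; mu = 6 gives A_6.

Type A_6, Milnor number mu = 6.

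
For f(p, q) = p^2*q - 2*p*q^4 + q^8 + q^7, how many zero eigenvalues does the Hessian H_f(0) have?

The Hessian at 0 is [[0, 0], [0, 0]] of rank 0; hence corank 2.

2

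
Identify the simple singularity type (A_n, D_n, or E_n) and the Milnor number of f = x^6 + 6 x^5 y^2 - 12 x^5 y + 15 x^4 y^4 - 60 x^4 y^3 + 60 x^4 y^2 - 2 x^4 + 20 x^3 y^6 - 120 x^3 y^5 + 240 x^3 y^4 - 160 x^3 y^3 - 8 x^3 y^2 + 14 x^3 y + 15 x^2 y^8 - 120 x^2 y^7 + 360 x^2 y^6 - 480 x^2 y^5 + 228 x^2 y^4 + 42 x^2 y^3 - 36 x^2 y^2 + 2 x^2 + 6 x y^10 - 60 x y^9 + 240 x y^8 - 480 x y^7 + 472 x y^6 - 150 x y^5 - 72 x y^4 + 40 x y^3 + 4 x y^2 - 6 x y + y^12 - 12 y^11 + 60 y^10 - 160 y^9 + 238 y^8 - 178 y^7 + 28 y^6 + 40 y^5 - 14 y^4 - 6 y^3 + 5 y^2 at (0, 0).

Type A1, Milnor number mu = 1.

The Hessian of f at 0 is [[4, -6], [-6, 10]] with rank 2, so corank 0. A Groebner basis of the Jacobian ideal J(f) in C{x,y} is {x, y}; counting standard monomials gives mu = 1. Corank 0: nondegenerate Morse point, so A_1.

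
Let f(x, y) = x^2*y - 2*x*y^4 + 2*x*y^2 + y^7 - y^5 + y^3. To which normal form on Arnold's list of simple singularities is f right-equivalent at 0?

D_{6}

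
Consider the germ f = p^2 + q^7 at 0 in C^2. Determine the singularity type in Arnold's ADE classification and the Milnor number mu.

Type A_{6}, Milnor number mu = 6.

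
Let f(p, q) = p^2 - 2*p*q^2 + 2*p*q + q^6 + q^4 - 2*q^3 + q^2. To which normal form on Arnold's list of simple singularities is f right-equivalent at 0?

The Hessian of f at 0 has rank 1. Corank 1: A-series; mu = 5 gives A_5.

A_{5}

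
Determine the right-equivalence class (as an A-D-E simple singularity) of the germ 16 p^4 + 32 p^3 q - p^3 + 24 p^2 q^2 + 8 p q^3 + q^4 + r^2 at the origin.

The Hessian of f at 0 has rank 1. Corank 2; j^3 = -p^3 is a perfect cube, so E-series; the 4-jet and mu = 6 give E_6.

E_{6}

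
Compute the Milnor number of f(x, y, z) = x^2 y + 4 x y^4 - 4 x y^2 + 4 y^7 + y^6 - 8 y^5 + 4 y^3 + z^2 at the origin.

7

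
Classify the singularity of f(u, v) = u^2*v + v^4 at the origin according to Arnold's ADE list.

D_{5}

The Hessian of f at 0 has rank 0. Corank 2; j^3 = u^2*v has shape L^2 M (L != M), so D-series; mu = 5 gives D_5.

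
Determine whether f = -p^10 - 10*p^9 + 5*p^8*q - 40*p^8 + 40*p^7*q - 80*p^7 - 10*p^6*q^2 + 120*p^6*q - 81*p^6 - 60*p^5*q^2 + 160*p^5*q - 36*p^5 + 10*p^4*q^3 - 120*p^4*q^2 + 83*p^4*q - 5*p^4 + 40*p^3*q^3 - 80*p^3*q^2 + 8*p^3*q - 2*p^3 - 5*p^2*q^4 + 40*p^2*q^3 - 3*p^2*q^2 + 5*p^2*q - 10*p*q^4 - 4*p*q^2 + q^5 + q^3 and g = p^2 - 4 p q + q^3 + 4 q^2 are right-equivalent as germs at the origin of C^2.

No.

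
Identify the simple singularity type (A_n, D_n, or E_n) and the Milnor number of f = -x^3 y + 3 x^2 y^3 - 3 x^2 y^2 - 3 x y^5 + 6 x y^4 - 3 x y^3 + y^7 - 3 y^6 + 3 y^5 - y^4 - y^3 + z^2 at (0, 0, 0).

The Hessian of f at 0 has rank 1. Corank 2; j^3 = -y^3 is a perfect cube, so E-series; the 4-jet and mu = 7 give E_7.

Type E_7, Milnor number mu = 7.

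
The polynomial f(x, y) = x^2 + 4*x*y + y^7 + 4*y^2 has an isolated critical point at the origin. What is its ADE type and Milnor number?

Type A6, Milnor number mu = 6.

The Hessian of f at 0 is [[2, 4], [4, 8]] with rank 1, so corank 1. A Groebner basis of the Jacobian ideal J(f) in C{x,y} is {y^6, x + 2*y}; counting standard monomials gives mu = 6. Corank 1: A-series; mu = 6 gives A_6.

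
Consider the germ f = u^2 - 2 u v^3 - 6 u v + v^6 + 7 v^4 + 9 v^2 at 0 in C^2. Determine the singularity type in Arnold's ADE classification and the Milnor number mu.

The Hessian of f at 0 has rank 1. Corank 1: A-series; mu = 3 gives A_3.

Type A3, Milnor number mu = 3.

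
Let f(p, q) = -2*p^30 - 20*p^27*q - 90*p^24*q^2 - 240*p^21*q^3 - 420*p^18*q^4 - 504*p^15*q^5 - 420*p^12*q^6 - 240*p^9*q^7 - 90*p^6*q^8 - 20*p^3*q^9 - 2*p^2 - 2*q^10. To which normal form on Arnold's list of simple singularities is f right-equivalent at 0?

The Hessian of f at 0 has rank 1. Corank 1: A-series; mu = 9 gives A_9.

A_9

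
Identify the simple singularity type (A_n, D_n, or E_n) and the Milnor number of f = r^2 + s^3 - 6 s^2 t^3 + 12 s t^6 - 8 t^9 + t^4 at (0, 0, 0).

Type E_{6}, Milnor number mu = 6.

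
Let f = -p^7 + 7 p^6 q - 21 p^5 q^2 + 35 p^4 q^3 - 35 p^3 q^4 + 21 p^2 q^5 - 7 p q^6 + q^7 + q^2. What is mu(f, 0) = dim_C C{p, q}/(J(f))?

6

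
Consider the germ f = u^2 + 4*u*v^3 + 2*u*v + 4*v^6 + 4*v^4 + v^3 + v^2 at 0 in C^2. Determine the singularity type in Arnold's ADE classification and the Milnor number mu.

Type A_2, Milnor number mu = 2.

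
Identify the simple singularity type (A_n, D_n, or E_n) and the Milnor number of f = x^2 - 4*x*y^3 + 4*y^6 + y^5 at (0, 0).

The Hessian of f at 0 has rank 1. Corank 1: A-series; mu = 4 gives A_4.

Type A_{4}, Milnor number mu = 4.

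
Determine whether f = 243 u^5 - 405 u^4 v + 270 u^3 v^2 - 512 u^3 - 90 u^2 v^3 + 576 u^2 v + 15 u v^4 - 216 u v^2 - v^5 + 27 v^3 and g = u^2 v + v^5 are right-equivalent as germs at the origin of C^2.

The Hessian of f at 0 has rank 0. Corank 2; j^3 = -(8*u - 3*v)^3 is a perfect cube, so E-series; the 5-jet and mu = 8 give E_8. The Hessian of g at 0 has rank 0. Corank 2; j^3 = u^2*v has shape L^2 M (L != M), so D-series; mu = 6 gives D_6. f is E_8 but g is D_6, hence not right-equivalent.

No.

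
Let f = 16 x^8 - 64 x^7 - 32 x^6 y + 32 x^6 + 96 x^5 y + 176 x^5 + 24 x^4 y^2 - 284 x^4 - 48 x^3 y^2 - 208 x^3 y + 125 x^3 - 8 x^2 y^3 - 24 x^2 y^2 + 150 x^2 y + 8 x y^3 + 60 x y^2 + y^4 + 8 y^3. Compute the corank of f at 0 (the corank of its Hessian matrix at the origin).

Hessian at 0 has rank 0.

2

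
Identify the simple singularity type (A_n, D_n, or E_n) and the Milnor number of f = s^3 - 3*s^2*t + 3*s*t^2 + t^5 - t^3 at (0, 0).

Type E8, Milnor number mu = 8.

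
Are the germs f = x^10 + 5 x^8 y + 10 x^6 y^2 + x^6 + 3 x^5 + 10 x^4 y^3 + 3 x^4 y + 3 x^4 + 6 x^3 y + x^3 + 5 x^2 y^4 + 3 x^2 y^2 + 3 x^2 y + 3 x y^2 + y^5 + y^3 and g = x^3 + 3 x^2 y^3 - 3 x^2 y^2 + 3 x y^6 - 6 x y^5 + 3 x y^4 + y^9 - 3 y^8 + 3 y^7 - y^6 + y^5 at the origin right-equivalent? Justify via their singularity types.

Yes.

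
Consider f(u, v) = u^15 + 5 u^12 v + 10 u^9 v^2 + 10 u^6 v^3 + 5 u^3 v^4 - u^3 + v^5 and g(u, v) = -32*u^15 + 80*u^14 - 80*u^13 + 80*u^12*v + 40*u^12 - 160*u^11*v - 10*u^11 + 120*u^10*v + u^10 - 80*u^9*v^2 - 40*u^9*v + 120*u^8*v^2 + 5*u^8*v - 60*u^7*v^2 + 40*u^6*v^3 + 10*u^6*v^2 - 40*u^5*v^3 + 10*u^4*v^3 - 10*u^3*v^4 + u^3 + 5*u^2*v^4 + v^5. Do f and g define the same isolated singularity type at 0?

Yes.

The Hessian of f at 0 has rank 0. Corank 2; j^3 = -u^3 is a perfect cube, so E-series; the 5-jet and mu = 8 give E_8. The Hessian of g at 0 has rank 0. Corank 2; j^3 = u^3 is a perfect cube, so E-series; the 5-jet and mu = 8 give E_8. Both have type E_8, hence right-equivalent.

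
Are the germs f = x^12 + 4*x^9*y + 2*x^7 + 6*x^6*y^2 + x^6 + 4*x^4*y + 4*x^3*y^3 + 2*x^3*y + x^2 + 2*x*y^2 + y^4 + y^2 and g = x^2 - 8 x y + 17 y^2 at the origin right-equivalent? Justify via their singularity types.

Yes.

The Hessian of f at 0 is [[2, 0], [0, 2]] with rank 2, so corank 0. A Groebner basis of the Jacobian ideal J(f) in C{x,y} is {x, y}; counting standard monomials gives mu = 1. Corank 0: nondegenerate Morse point, so A_1. The Hessian of g at 0 is [[2, -8], [-8, 34]] with rank 2, so corank 0. A Groebner basis of the Jacobian ideal J(g) in C{x,y} is {x, y}; counting standard monomials gives mu = 1. Corank 0: nondegenerate Morse point, so A_1. Both have type A_1, hence right-equivalent.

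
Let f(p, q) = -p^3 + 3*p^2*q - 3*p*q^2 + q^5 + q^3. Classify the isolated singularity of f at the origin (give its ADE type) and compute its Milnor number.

Type E_{8}, Milnor number mu = 8.

The Hessian of f at 0 has rank 0. Corank 2; j^3 = -(p - q)^3 is a perfect cube, so E-series; the 5-jet and mu = 8 give E_8.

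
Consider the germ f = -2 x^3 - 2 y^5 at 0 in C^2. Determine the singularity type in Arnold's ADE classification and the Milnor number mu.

Type E_8, Milnor number mu = 8.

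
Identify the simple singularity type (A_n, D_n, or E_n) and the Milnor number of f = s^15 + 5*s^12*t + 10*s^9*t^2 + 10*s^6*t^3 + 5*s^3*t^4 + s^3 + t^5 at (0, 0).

Type E_{8}, Milnor number mu = 8.

The Hessian of f at 0 is [[0, 0], [0, 0]] with rank 0, so corank 2. A Groebner basis of the Jacobian ideal J(f) in C{s,t} is {t^4, s^2}; counting standard monomials gives mu = 8. Corank 2; j^3 = s^3 is a perfect cube, so E-series; the 5-jet and mu = 8 give E_8.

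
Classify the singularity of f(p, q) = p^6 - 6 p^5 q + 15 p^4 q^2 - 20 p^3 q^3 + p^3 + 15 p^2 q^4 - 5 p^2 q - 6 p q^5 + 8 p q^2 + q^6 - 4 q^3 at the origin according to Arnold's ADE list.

D_{7}

The Hessian of f at 0 is [[0, 0], [0, 0]] with rank 0, so corank 2. A Groebner basis of the Jacobian ideal J(f) in C{p,q} is {-p*q/6 + q^5 + q^2/3, p*q^2 - 2*q^3, p^2 - 3*p*q + 2*q^2}; counting standard monomials gives mu = 7. Corank 2; j^3 = (p - 2*q)^2*(p - q) has shape L^2 M (L != M), so D-series; mu = 7 gives D_7.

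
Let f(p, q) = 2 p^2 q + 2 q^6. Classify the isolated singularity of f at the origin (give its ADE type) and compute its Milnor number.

Type D7, Milnor number mu = 7.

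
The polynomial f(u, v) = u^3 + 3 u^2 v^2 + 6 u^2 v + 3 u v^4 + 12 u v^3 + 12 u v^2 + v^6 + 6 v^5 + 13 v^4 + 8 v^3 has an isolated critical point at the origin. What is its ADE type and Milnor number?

The Hessian of f at 0 is [[0, 0], [0, 0]] with rank 0, so corank 2. A Groebner basis of the Jacobian ideal J(f) in C{u,v} is {u^3 + 6*u^2 + 24*u*v + 24*v^2, u^2*v - 2*u^2 - 8*u*v - 8*v^2, u^2/2 + u*v^2 + 2*u*v + 2*v^2, v^3}; counting standard monomials gives mu = 6. Corank 2; j^3 = (u + 2*v)^3 is a perfect cube, so E-series; the 4-jet and mu = 6 give E_6.

Type E6, Milnor number mu = 6.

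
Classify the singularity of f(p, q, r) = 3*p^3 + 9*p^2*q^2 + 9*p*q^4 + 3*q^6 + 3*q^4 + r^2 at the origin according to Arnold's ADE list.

E_6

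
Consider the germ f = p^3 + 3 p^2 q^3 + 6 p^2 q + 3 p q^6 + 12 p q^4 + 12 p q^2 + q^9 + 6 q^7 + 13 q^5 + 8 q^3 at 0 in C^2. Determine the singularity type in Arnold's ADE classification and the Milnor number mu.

Type E_{8}, Milnor number mu = 8.

The Hessian of f at 0 is [[0, 0], [0, 0]] with rank 0, so corank 2. A Groebner basis of the Jacobian ideal J(f) in C{p,q} is {p^2/2 + p*q^3 + 2*p*q + 2*q^2, q^4, p^3 - 12*p*q^2 - 16*q^3, p^2*q + 4*p*q^2 + 4*q^3}; counting standard monomials gives mu = 8. Corank 2; j^3 = (p + 2*q)^3 is a perfect cube, so E-series; the 5-jet and mu = 8 give E_8.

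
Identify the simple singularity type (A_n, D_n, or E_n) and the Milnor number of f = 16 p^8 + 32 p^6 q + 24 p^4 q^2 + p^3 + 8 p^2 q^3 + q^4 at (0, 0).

Type E6, Milnor number mu = 6.

The Hessian of f at 0 is [[0, 0], [0, 0]] with rank 0, so corank 2. A Groebner basis of the Jacobian ideal J(f) in C{p,q} is {q^3, p^2}; counting standard monomials gives mu = 6. Corank 2; j^3 = p^3 is a perfect cube, so E-series; the 4-jet and mu = 6 give E_6.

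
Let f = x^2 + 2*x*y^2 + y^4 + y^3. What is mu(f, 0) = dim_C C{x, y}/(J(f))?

2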